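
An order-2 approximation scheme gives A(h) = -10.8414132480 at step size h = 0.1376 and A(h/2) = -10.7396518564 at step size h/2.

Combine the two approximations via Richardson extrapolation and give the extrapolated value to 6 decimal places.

-10.705731

Leading term ∝ h^2; use weight 4 = 2^2.
4 × (-10.7396518564) = -42.9586074256; (-42.9586074256) − (-10.8414132480) = -32.1171941776
Divide by 2^2 − 1 = 3.
R = (-32.1171941776)/3 = -10.7057313925
Correction |R − A(h/2)| = 3.392e-02; gap |A(h/2) − A(h)| = 1.018e-01.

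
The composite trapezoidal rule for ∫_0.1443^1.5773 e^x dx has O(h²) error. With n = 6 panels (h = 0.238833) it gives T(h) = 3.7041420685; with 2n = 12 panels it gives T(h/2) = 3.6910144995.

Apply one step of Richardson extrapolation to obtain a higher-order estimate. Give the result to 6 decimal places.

3.686639

Leading term ∝ h^2; use weight 4 = 2^2.
Numerator 4*A(h/2) − A(h) = 4*3.6910144995 − 3.7041420685 = 11.0599159295
(4*3.6910144995 − 3.7041420685)/(4 − 1) = 3.6866386432
Shift from A(h/2): −0.0043758563.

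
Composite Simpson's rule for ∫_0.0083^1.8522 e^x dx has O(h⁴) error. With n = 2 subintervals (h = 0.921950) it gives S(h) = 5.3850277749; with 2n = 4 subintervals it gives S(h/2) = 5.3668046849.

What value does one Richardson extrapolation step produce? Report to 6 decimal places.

r = 4: numerator weight 16, denominator 15.
Weighted: 85.8688749584 − 5.3850277749 = 80.4838471835
R = 80.4838471835/15 = 5.3655898122
Gap between inputs: 1.822e-02; correction applied: −0.0012148727.

5.365590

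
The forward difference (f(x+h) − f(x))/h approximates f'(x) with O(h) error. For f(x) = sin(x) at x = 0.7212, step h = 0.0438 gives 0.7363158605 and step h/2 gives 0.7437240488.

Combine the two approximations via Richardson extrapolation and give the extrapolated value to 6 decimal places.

0.751132

r = 1, so 2^r = 2.
Numerator 2*A(h/2) − A(h) = 2*0.7437240488 − 0.7363158605 = 0.7511322371
0.7511322371 ÷ 1 = 0.7511322371
Correction |R − A(h/2)| = 7.408e-03; gap |A(h/2) − A(h)| = 7.408e-03.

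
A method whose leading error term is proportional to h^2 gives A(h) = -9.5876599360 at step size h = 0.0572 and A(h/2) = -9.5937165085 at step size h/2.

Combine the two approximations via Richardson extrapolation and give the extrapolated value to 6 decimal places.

r = 2, so 2^r = 4.
4·(-9.5937165085) = -38.3748660340; (-38.3748660340) − (-9.5876599360) = -28.7872060980
Denominator 4 − 1 = 3.
R = (-28.7872060980)/3 = -9.5957353660
Gap between inputs: 6.057e-03; correction applied: −0.0020188575.

-9.595735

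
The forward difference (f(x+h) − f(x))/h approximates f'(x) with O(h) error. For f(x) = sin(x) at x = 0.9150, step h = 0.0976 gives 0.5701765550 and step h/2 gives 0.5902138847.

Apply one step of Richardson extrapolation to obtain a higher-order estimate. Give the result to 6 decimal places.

0.610251

Leading term ∝ h^1; use weight 2 = 2^1.
Top: 2(0.5902138847) − (0.5701765550) = 0.6102512144
R = 0.6102512144/1 = 0.6102512144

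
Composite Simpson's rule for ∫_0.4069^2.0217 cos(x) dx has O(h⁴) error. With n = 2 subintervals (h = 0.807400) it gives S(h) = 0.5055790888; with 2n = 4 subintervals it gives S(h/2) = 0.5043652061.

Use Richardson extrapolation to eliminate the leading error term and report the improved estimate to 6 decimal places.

0.504284

Method order is 4; weight 2^4 = 16.
2^4 × A(h/2) = 8.0698432976; minus A(h) gives 7.5642642088.
Divide by 2^4 − 1 = 15.
Result: 0.5042842806
Shift from A(h/2): −0.0000809255.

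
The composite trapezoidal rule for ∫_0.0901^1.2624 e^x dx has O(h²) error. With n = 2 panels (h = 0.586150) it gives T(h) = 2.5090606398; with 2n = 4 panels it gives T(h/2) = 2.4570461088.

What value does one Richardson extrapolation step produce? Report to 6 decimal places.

2.439708

Order 2 gives 2^r = 4 and 2^r − 1 = 3.
4·2.4570461088 = 9.8281844352; subtract 2.5090606398 → 7.3191237954
Divide by 2^2 − 1 = 3.
(4·2.4570461088 − 2.5090606398)/(4 − 1) = 2.4397079318
Shift from A(h/2): −0.0173381770.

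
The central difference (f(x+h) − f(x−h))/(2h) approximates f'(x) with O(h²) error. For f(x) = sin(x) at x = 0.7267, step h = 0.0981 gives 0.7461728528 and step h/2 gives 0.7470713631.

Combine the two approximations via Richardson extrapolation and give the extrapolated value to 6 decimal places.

Method order is 2; weight 2^2 = 4.
4×0.7470713631 = 2.9882854524; subtract 0.7461728528 → 2.2421125996
R = 2.2421125996/3 = 0.7473708665
Gap between inputs: 8.985e-04; correction applied: +0.0002995034.

0.747371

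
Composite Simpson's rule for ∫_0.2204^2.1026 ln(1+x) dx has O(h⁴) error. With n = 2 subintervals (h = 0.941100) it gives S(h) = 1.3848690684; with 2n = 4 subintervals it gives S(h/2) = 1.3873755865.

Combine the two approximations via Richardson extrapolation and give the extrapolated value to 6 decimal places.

r = 4: numerator weight 16, denominator 15.
A(h/2) − A(h) = 1.3873755865 − 1.3848690684 = 0.0025065181
Correction (A(h/2) − A(h))/(16 − 1) = 0.0025065181/15 = 0.0001671012
R = A(h/2) + (A(h/2) − A(h))/15 = 1.3873755865 + 0.0001671012 = 1.3875426877

1.387543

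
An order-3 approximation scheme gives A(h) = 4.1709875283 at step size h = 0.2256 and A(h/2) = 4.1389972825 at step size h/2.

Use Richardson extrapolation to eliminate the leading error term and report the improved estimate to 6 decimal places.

With r = 3 the leading error scales as h^3, so the weight is 2^3 = 8.
A(h/2) − A(h) = 4.1389972825 − 4.1709875283 = -0.0319902458
Correction (A(h/2) − A(h))/(8 − 1) = (-0.0319902458)/7 = -0.0045700351
R = 4.1389972825 − 0.0045700351 = 4.1344272474
Correction |R − A(h/2)| = 4.570e-03; gap |A(h/2) − A(h)| = 3.199e-02.

4.134427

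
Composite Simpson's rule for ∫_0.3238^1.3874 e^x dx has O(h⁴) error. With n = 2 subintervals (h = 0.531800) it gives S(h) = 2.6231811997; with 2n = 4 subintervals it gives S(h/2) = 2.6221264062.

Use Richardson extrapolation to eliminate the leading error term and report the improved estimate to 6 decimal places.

r = 4: numerator weight 16, denominator 15.
16 × 2.6221264062 = 41.9540224992; 41.9540224992 − 2.6231811997 = 39.3308412995
Denominator 16 − 1 = 15.
R = 39.3308412995/15 = 2.6220560866
Shift from A(h/2): −0.0000703196.

2.622056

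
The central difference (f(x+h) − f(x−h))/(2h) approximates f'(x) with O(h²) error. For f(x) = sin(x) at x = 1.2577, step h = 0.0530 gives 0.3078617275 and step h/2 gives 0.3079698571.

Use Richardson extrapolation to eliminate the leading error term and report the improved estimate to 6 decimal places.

Order 2 gives 2^r = 4 and 2^r − 1 = 3.
4·0.3079698571 = 1.2318794284; 1.2318794284 − 0.3078617275 = 0.9240177009
Divide by 2^2 − 1 = 3.
Extrapolated: 0.9240177009 / 3 = 0.3080059003
Gap between inputs: 1.081e-04; correction applied: +0.0000360432.

0.308006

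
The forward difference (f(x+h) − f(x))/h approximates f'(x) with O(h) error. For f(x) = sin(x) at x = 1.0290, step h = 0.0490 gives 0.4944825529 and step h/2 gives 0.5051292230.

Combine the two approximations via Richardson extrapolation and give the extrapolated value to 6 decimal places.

0.515776

With r = 1 the leading error scales as h^1, so the weight is 2^1 = 2.
2^1×A(h/2) = 1.0102584460; minus A(h) gives 0.5157758931.
Extrapolated: 0.5157758931 / 1 = 0.5157758931
Gap between inputs: 1.065e-02; correction applied: +0.0106466701.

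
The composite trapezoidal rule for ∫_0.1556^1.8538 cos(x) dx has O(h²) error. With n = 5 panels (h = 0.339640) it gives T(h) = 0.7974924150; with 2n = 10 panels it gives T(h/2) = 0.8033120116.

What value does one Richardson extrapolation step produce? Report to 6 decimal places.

Method order is 2; weight 2^2 = 4.
Numerator 4·A(h/2) − A(h) = 4·0.8033120116 − 0.7974924150 = 2.4157556314
Extrapolated: 2.4157556314 / 3 = 0.8052518771

0.805252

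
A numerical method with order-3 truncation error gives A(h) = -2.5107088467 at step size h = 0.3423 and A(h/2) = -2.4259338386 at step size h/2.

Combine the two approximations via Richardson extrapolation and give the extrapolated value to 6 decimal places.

r = 3, so 2^r = 8.
Weighted: (-19.4074707088) − (-2.5107088467) = -16.8967618621
Denominator 8 − 1 = 7.
Extrapolated: (-16.8967618621) / 7 = -2.4138231232
Gap between inputs: 8.478e-02; correction applied: +0.0121107154.

-2.413823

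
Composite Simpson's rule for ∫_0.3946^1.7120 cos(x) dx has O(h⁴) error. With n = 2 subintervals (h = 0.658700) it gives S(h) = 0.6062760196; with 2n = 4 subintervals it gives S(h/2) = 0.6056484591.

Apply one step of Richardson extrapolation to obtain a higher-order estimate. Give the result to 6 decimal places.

0.605607

r = 4: numerator weight 16, denominator 15.
2^4×A(h/2) = 9.6903753456; minus A(h) gives 9.0840993260.
(16×0.6056484591 − 0.6062760196)/(16 − 1) = 0.6056066217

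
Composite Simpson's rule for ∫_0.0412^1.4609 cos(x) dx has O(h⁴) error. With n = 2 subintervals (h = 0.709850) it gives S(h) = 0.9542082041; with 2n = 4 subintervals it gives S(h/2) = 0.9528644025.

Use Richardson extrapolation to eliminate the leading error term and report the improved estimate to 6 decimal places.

0.952775

Error is O(h^4); halving h shrinks it by 2^4 = 16.
2^4·A(h/2) = 15.2458304400; minus A(h) gives 14.2916222359.
Divide by 2^4 − 1 = 15.
R = 14.2916222359/15 = 0.9527748157
Shift from A(h/2): −0.0000895868.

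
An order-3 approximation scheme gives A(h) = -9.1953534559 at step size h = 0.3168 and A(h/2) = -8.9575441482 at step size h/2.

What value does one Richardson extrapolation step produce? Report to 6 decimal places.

-8.923571

Error is O(h^3); halving h shrinks it by 2^3 = 8.
A(h/2) − A(h) = -8.9575441482 − (-9.1953534559) = 0.2378093077
Correction (A(h/2) − A(h))/(8 − 1) = 0.2378093077/7 = 0.0339727582
R = -8.9575441482 + 0.0339727582 = -8.9235713900
Gap between inputs: 2.378e-01; correction applied: +0.0339727582.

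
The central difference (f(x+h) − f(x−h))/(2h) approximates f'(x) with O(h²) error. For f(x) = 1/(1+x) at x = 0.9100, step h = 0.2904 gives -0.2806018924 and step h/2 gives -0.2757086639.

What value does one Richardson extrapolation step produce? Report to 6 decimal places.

-0.274078

Method order is 2; weight 2^2 = 4.
4×(-0.2757086639) = -1.1028346556; (-1.1028346556) − (-0.2806018924) = -0.8222327632
Denominator 4 − 1 = 3.
R = (-0.8222327632)/3 = -0.2740775877
Gap between inputs: 4.893e-03; correction applied: +0.0016310762.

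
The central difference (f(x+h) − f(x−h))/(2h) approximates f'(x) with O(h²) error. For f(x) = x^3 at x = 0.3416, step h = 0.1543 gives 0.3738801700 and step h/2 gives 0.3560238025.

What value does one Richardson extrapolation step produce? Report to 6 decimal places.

r = 2, so 2^r = 4.
4·0.3560238025 = 1.4240952100; 1.4240952100 − 0.3738801700 = 1.0502150400
Extrapolated: 1.0502150400 / 3 = 0.3500716800

0.350072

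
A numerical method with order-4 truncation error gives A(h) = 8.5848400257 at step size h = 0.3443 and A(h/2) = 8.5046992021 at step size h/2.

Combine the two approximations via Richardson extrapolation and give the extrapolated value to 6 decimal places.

8.499356

The method has order 4: 2^4 = 16.
2^4*A(h/2) = 136.0751872336; minus A(h) gives 127.4903472079.
Extrapolated: 127.4903472079 / 15 = 8.4993564805
Correction |R − A(h/2)| = 5.343e-03; gap |A(h/2) − A(h)| = 8.014e-02.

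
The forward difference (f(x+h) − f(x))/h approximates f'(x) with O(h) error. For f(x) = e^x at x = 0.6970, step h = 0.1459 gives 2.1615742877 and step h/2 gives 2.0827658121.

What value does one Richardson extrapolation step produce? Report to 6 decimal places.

2.003957

The method has order 1: 2^1 = 2.
2×2.0827658121 = 4.1655316242; 4.1655316242 − 2.1615742877 = 2.0039573365
2.0039573365 ÷ 1 = 2.0039573365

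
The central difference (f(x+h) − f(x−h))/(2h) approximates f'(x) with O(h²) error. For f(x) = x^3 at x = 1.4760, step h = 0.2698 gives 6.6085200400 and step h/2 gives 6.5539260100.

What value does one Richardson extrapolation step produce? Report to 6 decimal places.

6.535728

The method has order 2: 2^2 = 4.
Top: 4(6.5539260100) − (6.6085200400) = 19.6071840000
R = 19.6071840000/3 = 6.5357280000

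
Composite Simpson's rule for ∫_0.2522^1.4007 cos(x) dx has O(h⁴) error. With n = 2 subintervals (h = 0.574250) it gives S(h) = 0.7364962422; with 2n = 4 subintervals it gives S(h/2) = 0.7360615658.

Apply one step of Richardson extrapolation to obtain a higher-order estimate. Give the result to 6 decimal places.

With r = 4 the leading error scales as h^4, so the weight is 2^4 = 16.
16*0.7360615658 = 11.7769850528; subtract 0.7364962422 → 11.0404888106
Divide by 2^4 − 1 = 15.
Result: 0.7360325874

0.736033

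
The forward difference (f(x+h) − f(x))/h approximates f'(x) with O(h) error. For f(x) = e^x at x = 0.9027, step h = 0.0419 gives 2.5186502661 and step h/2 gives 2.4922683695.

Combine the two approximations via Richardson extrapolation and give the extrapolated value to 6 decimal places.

2.465886

With r = 1 the leading error scales as h^1, so the weight is 2^1 = 2.
Top: 2(2.4922683695) − (2.5186502661) = 2.4658864729
Divide by 2^1 − 1 = 1.
2.4658864729 ÷ 1 = 2.4658864729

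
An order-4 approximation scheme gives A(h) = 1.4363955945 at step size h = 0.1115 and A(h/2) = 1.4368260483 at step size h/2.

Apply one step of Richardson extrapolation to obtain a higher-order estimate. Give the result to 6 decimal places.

Order 4 gives 2^r = 16 and 2^r − 1 = 15.
A(h/2) − A(h) = 1.4368260483 − 1.4363955945 = 0.0004304538
Correction (A(h/2) − A(h))/(16 − 1) = 0.0004304538/15 = 0.0000286969
R = A(h/2) + (A(h/2) − A(h))/15 = 1.4368260483 + 0.0000286969 = 1.4368547452
Gap between inputs: 4.305e-04; correction applied: +0.0000286969.

1.436855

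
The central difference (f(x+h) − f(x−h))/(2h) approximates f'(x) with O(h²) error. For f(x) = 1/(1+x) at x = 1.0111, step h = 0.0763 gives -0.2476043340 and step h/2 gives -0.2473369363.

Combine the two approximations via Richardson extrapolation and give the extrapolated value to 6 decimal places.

r = 2: numerator weight 4, denominator 3.
4×(-0.2473369363) = -0.9893477452; (-0.9893477452) − (-0.2476043340) = -0.7417434112
(4×(-0.2473369363) − (-0.2476043340))/(4 − 1) = -0.2472478037

-0.247248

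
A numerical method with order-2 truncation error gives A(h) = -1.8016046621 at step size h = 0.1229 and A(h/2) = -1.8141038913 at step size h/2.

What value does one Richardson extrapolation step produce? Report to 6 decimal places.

With r = 2 the leading error scales as h^2, so the weight is 2^2 = 4.
4*(-1.8141038913) = -7.2564155652; subtract (-1.8016046621) → -5.4548109031
(-5.4548109031) ÷ 3 = -1.8182703010

-1.818270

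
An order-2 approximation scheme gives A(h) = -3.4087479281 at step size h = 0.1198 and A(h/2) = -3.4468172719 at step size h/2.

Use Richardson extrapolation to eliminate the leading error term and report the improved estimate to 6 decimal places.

-3.459507

Leading term ∝ h^2; use weight 4 = 2^2.
4×(-3.4468172719) = -13.7872690876; subtract (-3.4087479281) → -10.3785211595
Divide by 2^2 − 1 = 3.
(4×(-3.4468172719) − (-3.4087479281))/(4 − 1) = -3.4595070532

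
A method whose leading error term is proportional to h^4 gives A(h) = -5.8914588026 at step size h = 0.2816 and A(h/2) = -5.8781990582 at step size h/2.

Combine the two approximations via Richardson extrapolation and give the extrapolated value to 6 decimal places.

-5.877315

r = 4, so 2^r = 16.
Numerator 16*A(h/2) − A(h) = 16*(-5.8781990582) − (-5.8914588026) = -88.1597261286
Denominator 16 − 1 = 15.
So the Richardson estimate is -5.8773150752.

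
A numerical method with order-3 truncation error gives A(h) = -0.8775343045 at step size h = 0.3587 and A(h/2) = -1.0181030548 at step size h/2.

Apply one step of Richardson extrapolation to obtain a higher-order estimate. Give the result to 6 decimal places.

-1.038184

Leading term ∝ h^3; use weight 8 = 2^3.
Top: 8(-1.0181030548) − (-0.8775343045) = -7.2672901339
Extrapolated: (-7.2672901339) / 7 = -1.0381843048
Gap between inputs: 1.406e-01; correction applied: −0.0200812500.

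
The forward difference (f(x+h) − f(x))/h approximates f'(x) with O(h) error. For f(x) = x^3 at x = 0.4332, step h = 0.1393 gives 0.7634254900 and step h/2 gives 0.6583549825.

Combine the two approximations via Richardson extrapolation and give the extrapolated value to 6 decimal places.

The method has order 1: 2^1 = 2.
Top: 2(0.6583549825) − (0.7634254900) = 0.5532844750
R = 0.5532844750/1 = 0.5532844750
Shift from A(h/2): −0.1050705075.

0.553284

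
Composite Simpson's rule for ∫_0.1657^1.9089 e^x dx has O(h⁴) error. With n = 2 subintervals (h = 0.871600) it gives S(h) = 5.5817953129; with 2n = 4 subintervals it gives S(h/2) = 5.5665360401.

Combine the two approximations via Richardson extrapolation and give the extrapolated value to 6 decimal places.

Order 4 gives 2^r = 16 and 2^r − 1 = 15.
A(h/2) − A(h) = 5.5665360401 − 5.5817953129 = -0.0152592728
Divide by 2^4 − 1 = 15: (-0.0152592728)/15 = -0.0010172849
R = A(h/2) + (A(h/2) − A(h))/15 = 5.5665360401 − 0.0010172849 = 5.5655187552

5.565519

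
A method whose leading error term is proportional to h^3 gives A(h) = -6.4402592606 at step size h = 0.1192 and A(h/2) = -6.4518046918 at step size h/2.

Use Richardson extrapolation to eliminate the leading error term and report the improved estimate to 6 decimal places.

-6.453454

Order 3 gives 2^r = 8 and 2^r − 1 = 7.
A(h/2) − A(h) = -6.4518046918 − (-6.4402592606) = -0.0115454312
Correction (A(h/2) − A(h))/(8 − 1) = (-0.0115454312)/7 = -0.0016493473
R = A(h/2) + (A(h/2) − A(h))/7 = -6.4518046918 − 0.0016493473 = -6.4534540391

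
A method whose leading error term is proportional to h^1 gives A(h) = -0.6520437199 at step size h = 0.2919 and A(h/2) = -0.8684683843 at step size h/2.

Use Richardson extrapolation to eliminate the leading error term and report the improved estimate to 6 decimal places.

Error is O(h^1); halving h shrinks it by 2^1 = 2.
2×(-0.8684683843) = -1.7369367686; subtract (-0.6520437199) → -1.0848930487
Divide by 2^1 − 1 = 1.
R = (-1.0848930487)/1 = -1.0848930487
Shift from A(h/2): −0.2164246644.

-1.084893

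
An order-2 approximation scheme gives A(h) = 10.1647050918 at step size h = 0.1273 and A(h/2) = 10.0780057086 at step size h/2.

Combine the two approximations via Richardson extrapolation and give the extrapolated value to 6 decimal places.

10.049106

Error is O(h^2); halving h shrinks it by 2^2 = 4.
Difference of the inputs: 10.0780057086 − 10.1647050918 = -0.0866993832
Correction (A(h/2) − A(h))/(4 − 1) = (-0.0866993832)/3 = -0.0288997944
R = A(h/2) + (A(h/2) − A(h))/3 = 10.0780057086 − 0.0288997944 = 10.0491059142
Shift from A(h/2): −0.0288997944.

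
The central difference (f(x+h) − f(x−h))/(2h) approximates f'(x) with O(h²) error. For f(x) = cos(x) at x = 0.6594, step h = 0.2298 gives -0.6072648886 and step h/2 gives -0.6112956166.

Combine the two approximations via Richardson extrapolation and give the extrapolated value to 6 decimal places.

-0.612639

Order 2 gives 2^r = 4 and 2^r − 1 = 3.
Weighted: (-2.4451824664) − (-0.6072648886) = -1.8379175778
Divide by 2^2 − 1 = 3.
Result: -0.6126391926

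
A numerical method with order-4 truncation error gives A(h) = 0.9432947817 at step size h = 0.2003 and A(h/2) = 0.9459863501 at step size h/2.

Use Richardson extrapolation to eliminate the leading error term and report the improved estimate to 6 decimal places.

0.946166

Error is O(h^4); halving h shrinks it by 2^4 = 16.
Top: 16(0.9459863501) − (0.9432947817) = 14.1924868199
14.1924868199 ÷ 15 = 0.9461657880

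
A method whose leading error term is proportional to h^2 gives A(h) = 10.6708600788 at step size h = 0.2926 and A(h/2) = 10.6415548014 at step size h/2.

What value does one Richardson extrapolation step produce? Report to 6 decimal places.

With r = 2 the leading error scales as h^2, so the weight is 2^2 = 4.
4*10.6415548014 − 10.6708600788 = 31.8953591268
31.8953591268 ÷ 3 = 10.6317863756
Correction |R − A(h/2)| = 9.768e-03; gap |A(h/2) − A(h)| = 2.931e-02.

10.631786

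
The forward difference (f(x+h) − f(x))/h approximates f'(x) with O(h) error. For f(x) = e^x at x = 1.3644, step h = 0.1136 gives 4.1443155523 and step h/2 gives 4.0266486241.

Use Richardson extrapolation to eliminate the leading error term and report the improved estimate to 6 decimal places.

3.908982

Method order is 1; weight 2^1 = 2.
A(h/2) − A(h) = 4.0266486241 − 4.1443155523 = -0.1176669282
Correction (A(h/2) − A(h))/(2 − 1) = (-0.1176669282)/1 = -0.1176669282
R = 4.0266486241 − 0.1176669282 = 3.9089816959
Correction |R − A(h/2)| = 1.177e-01; gap |A(h/2) − A(h)| = 1.177e-01.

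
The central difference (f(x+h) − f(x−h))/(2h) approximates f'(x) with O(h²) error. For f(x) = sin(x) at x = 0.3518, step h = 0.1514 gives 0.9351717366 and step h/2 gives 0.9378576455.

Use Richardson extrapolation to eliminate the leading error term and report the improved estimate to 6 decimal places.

0.938753

r = 2: numerator weight 4, denominator 3.
4*0.9378576455 − 0.9351717366 = 2.8162588454
R = 2.8162588454/3 = 0.9387529485
Gap between inputs: 2.686e-03; correction applied: +0.0008953030.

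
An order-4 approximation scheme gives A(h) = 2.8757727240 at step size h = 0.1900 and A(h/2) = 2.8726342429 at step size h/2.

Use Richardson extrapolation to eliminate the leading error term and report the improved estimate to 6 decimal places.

r = 4, so 2^r = 16.
Numerator 16×A(h/2) − A(h) = 16×2.8726342429 − 2.8757727240 = 43.0863751624
Divide by 2^4 − 1 = 15.
43.0863751624 ÷ 15 = 2.8724250108
Gap between inputs: 3.138e-03; correction applied: −0.0002092321.

2.872425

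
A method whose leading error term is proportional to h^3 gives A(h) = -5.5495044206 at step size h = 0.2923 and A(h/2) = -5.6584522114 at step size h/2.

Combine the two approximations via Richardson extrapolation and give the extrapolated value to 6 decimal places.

-5.674016

r = 3: numerator weight 8, denominator 7.
Difference of the inputs: -5.6584522114 − (-5.5495044206) = -0.1089477908
Divide by 2^3 − 1 = 7: (-0.1089477908)/7 = -0.0155639701
R = -5.6584522114 − 0.0155639701 = -5.6740161815
Correction |R − A(h/2)| = 1.556e-02; gap |A(h/2) − A(h)| = 1.089e-01.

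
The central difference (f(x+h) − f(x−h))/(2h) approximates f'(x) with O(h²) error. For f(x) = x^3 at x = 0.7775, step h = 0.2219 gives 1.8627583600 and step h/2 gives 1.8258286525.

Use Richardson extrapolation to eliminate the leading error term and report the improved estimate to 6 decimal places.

The method has order 2: 2^2 = 4.
4·1.8258286525 = 7.3033146100; 7.3033146100 − 1.8627583600 = 5.4405562500
Denominator 4 − 1 = 3.
(4·1.8258286525 − 1.8627583600)/(4 − 1) = 1.8135187500

1.813519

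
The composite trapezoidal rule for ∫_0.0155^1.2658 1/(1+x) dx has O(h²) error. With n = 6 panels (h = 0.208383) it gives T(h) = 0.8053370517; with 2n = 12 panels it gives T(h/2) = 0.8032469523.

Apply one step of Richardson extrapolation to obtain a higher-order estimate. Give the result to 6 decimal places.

0.802550

With r = 2 the leading error scales as h^2, so the weight is 2^2 = 4.
2^2·A(h/2) = 3.2129878092; minus A(h) gives 2.4076507575.
Denominator 4 − 1 = 3.
R = 2.4076507575/3 = 0.8025502525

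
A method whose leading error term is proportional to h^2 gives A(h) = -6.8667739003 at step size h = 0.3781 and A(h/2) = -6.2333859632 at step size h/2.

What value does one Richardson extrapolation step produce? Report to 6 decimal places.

The method has order 2: 2^2 = 4.
2^2·A(h/2) = -24.9335438528; minus A(h) gives -18.0667699525.
(4·(-6.2333859632) − (-6.8667739003))/(4 − 1) = -6.0222566508

-6.022257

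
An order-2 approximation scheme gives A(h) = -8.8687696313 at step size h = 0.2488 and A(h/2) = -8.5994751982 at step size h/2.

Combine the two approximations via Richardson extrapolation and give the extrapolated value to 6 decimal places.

-8.509710

r = 2: numerator weight 4, denominator 3.
2^2 × A(h/2) = -34.3979007928; minus A(h) gives -25.5291311615.
Divide by 2^2 − 1 = 3.
R = (-25.5291311615)/3 = -8.5097103872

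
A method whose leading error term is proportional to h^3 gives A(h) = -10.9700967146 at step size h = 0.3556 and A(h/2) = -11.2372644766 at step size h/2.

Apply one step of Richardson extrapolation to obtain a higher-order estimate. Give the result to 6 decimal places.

-11.275431

r = 3, so 2^r = 8.
Weighted: (-89.8981158128) − (-10.9700967146) = -78.9280190982
Extrapolated: (-78.9280190982) / 7 = -11.2754312997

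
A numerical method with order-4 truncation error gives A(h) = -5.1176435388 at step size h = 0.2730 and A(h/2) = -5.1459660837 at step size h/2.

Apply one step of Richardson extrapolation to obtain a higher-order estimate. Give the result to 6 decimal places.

-5.147854

The method has order 4: 2^4 = 16.
Difference of the inputs: -5.1459660837 − (-5.1176435388) = -0.0283225449
Correction (A(h/2) − A(h))/(16 − 1) = (-0.0283225449)/15 = -0.0018881697
R = A(h/2) + (A(h/2) − A(h))/15 = -5.1459660837 − 0.0018881697 = -5.1478542534
Correction |R − A(h/2)| = 1.888e-03; gap |A(h/2) − A(h)| = 2.832e-02.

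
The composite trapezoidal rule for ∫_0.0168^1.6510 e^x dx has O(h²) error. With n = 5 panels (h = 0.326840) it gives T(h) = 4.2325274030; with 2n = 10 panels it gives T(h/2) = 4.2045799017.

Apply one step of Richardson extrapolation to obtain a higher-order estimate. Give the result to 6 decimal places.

4.195264

r = 2: numerator weight 4, denominator 3.
4*4.2045799017 = 16.8183196068; subtract 4.2325274030 → 12.5857922038
Denominator 4 − 1 = 3.
12.5857922038 ÷ 3 = 4.1952640679
Shift from A(h/2): −0.0093158338.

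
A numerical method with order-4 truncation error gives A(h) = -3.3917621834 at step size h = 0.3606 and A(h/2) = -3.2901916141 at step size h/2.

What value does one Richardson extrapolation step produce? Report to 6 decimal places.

r = 4: numerator weight 16, denominator 15.
16×(-3.2901916141) − (-3.3917621834) = -49.2513036422
Denominator 16 − 1 = 15.
So the Richardson estimate is -3.2834202428.

-3.283420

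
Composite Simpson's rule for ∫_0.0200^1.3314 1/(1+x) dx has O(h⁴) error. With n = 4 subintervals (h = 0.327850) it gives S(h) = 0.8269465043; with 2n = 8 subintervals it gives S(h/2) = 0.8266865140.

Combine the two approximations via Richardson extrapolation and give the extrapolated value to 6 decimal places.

0.826669

Error is O(h^4); halving h shrinks it by 2^4 = 16.
Top: 16(0.8266865140) − (0.8269465043) = 12.4000377197
Divide by 2^4 − 1 = 15.
So the Richardson estimate is 0.8266691813.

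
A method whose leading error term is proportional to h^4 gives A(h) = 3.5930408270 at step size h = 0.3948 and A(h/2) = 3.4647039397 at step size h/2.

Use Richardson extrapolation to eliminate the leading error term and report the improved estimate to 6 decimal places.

3.456148

Error is O(h^4); halving h shrinks it by 2^4 = 16.
A(h/2) − A(h) = 3.4647039397 − 3.5930408270 = -0.1283368873
Correction (A(h/2) − A(h))/(16 − 1) = (-0.1283368873)/15 = -0.0085557925
R = A(h/2) + (A(h/2) − A(h))/15 = 3.4647039397 − 0.0085557925 = 3.4561481472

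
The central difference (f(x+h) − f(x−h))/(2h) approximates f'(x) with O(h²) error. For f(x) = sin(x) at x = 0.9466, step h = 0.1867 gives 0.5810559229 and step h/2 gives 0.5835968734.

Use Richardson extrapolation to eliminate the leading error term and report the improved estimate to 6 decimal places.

0.584444

Order 2 gives 2^r = 4 and 2^r − 1 = 3.
Numerator 4·A(h/2) − A(h) = 4·0.5835968734 − 0.5810559229 = 1.7533315707
1.7533315707 ÷ 3 = 0.5844438569
Correction |R − A(h/2)| = 8.470e-04; gap |A(h/2) − A(h)| = 2.541e-03.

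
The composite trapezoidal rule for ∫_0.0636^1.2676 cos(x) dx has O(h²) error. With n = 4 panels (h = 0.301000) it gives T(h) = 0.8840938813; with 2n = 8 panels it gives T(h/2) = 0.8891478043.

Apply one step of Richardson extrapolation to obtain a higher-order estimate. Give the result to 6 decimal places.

0.890832

r = 2, so 2^r = 4.
4*0.8891478043 = 3.5565912172; 3.5565912172 − 0.8840938813 = 2.6724973359
Denominator 4 − 1 = 3.
So the Richardson estimate is 0.8908324453.
Shift from A(h/2): +0.0016846410.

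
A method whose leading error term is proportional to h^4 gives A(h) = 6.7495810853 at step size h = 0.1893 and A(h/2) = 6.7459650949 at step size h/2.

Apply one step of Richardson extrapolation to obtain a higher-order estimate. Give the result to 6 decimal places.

With r = 4 the leading error scales as h^4, so the weight is 2^4 = 16.
Weighted: 107.9354415184 − 6.7495810853 = 101.1858604331
Extrapolated: 101.1858604331 / 15 = 6.7457240289
Gap between inputs: 3.616e-03; correction applied: −0.0002410660.

6.745724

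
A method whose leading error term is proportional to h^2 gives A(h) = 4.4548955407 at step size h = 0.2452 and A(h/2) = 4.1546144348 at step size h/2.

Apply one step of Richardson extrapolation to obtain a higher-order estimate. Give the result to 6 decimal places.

r = 2, so 2^r = 4.
4·4.1546144348 = 16.6184577392; subtract 4.4548955407 → 12.1635621985
Denominator 4 − 1 = 3.
So the Richardson estimate is 4.0545207328.
Correction |R − A(h/2)| = 1.001e-01; gap |A(h/2) − A(h)| = 3.003e-01.

4.054521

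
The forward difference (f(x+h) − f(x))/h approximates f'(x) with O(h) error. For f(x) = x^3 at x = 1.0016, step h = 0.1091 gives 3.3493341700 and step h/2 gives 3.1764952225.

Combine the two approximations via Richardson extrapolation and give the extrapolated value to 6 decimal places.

3.003656

Leading term ∝ h^1; use weight 2 = 2^1.
Difference of the inputs: 3.1764952225 − 3.3493341700 = -0.1728389475
Divide by 2^1 − 1 = 1: (-0.1728389475)/1 = -0.1728389475
R = 3.1764952225 − 0.1728389475 = 3.0036562750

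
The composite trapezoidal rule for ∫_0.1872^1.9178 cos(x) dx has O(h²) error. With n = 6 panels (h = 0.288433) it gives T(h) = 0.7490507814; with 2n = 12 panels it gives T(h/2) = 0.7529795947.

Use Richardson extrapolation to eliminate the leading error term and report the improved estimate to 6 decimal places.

Order 2 gives 2^r = 4 and 2^r − 1 = 3.
A(h/2) − A(h) = 0.7529795947 − 0.7490507814 = 0.0039288133
Correction (A(h/2) − A(h))/(4 − 1) = 0.0039288133/3 = 0.0013096044
R = A(h/2) + (A(h/2) − A(h))/3 = 0.7529795947 + 0.0013096044 = 0.7542891991

0.754289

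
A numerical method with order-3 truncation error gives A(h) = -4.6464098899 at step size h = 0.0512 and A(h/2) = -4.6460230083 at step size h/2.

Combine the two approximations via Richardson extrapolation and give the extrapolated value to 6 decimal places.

-4.645968

The method has order 3: 2^3 = 8.
Top: 8(-4.6460230083) − (-4.6464098899) = -32.5217741765
(-32.5217741765) ÷ 7 = -4.6459677395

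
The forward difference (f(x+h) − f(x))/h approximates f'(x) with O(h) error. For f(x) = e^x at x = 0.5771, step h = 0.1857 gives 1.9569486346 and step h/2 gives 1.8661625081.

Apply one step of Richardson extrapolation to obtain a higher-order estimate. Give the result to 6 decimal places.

Leading term ∝ h^1; use weight 2 = 2^1.
2^1 × A(h/2) = 3.7323250162; minus A(h) gives 1.7753763816.
Extrapolated: 1.7753763816 / 1 = 1.7753763816
Correction |R − A(h/2)| = 9.079e-02; gap |A(h/2) − A(h)| = 9.079e-02.

1.775376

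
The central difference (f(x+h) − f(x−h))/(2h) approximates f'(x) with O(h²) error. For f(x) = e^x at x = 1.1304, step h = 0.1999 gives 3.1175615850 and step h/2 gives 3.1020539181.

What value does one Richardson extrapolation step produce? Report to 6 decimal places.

Order 2 gives 2^r = 4 and 2^r − 1 = 3.
Top: 4(3.1020539181) − (3.1175615850) = 9.2906540874
Divide by 2^2 − 1 = 3.
Result: 3.0968846958
Correction |R − A(h/2)| = 5.169e-03; gap |A(h/2) − A(h)| = 1.551e-02.

3.096885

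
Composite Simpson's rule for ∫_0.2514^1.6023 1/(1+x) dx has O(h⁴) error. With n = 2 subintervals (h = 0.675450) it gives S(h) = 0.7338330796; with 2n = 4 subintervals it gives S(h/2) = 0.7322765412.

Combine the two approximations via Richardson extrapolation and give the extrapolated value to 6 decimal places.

Order 4 gives 2^r = 16 and 2^r − 1 = 15.
Difference of the inputs: 0.7322765412 − 0.7338330796 = -0.0015565384
Correction (A(h/2) − A(h))/(16 − 1) = (-0.0015565384)/15 = -0.0001037692
R = 0.7322765412 − 0.0001037692 = 0.7321727720

0.732173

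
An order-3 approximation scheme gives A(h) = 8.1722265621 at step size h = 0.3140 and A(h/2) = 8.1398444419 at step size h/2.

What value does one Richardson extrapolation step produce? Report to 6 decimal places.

With r = 3 the leading error scales as h^3, so the weight is 2^3 = 8.
Difference of the inputs: 8.1398444419 − 8.1722265621 = -0.0323821202
Divide by 2^3 − 1 = 7: (-0.0323821202)/7 = -0.0046260172
R = 8.1398444419 − 0.0046260172 = 8.1352184247
Gap between inputs: 3.238e-02; correction applied: −0.0046260172.

8.135218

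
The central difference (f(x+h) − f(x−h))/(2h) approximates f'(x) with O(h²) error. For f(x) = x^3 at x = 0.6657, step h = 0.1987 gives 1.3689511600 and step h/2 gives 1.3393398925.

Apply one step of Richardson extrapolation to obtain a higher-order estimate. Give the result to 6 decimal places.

1.329469

Method order is 2; weight 2^2 = 4.
Numerator 4 × A(h/2) − A(h) = 4 × 1.3393398925 − 1.3689511600 = 3.9884084100
Denominator 4 − 1 = 3.
Extrapolated: 3.9884084100 / 3 = 1.3294694700
Correction |R − A(h/2)| = 9.870e-03; gap |A(h/2) − A(h)| = 2.961e-02.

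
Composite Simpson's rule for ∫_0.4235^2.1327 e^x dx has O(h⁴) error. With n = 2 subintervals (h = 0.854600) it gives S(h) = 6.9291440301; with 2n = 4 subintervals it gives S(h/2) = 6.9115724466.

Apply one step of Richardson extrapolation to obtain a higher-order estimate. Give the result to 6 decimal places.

The method has order 4: 2^4 = 16.
16·6.9115724466 = 110.5851591456; 110.5851591456 − 6.9291440301 = 103.6560151155
Extrapolated: 103.6560151155 / 15 = 6.9104010077
Correction |R − A(h/2)| = 1.171e-03; gap |A(h/2) − A(h)| = 1.757e-02.

6.910401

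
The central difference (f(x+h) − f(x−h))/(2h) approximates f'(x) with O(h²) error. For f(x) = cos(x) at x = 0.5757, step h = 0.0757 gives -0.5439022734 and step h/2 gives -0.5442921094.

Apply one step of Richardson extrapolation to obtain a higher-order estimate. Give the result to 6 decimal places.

-0.544422

r = 2: numerator weight 4, denominator 3.
4×(-0.5442921094) = -2.1771684376; subtract (-0.5439022734) → -1.6332661642
Divide by 2^2 − 1 = 3.
(4×(-0.5442921094) − (-0.5439022734))/(4 − 1) = -0.5444220547
Gap between inputs: 3.898e-04; correction applied: −0.0001299453.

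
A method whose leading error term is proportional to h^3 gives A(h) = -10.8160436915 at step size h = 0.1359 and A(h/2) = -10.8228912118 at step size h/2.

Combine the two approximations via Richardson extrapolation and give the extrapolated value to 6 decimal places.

-10.823869

r = 3, so 2^r = 8.
Numerator 8×A(h/2) − A(h) = 8×(-10.8228912118) − (-10.8160436915) = -75.7670860029
(-75.7670860029) ÷ 7 = -10.8238694290
Shift from A(h/2): −0.0009782172.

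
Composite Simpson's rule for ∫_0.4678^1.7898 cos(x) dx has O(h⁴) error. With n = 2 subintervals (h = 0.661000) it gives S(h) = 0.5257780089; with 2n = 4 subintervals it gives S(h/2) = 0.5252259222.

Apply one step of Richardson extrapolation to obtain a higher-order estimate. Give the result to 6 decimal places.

0.525189

Leading term ∝ h^4; use weight 16 = 2^4.
Top: 16(0.5252259222) − (0.5257780089) = 7.8778367463
Denominator 16 − 1 = 15.
So the Richardson estimate is 0.5251891164.
Gap between inputs: 5.521e-04; correction applied: −0.0000368058.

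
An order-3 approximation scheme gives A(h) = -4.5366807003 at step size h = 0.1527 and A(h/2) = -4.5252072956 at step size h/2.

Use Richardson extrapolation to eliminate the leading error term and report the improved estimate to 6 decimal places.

-4.523568

Leading term ∝ h^3; use weight 8 = 2^3.
Difference of the inputs: -4.5252072956 − (-4.5366807003) = 0.0114734047
Divide by 2^3 − 1 = 7: 0.0114734047/7 = 0.0016390578
R = -4.5252072956 + 0.0016390578 = -4.5235682378
Gap between inputs: 1.147e-02; correction applied: +0.0016390578.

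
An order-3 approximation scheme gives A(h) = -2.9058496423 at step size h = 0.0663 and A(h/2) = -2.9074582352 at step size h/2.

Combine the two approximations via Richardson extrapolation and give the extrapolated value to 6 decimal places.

-2.907688

Error is O(h^3); halving h shrinks it by 2^3 = 8.
2^3·A(h/2) = -23.2596658816; minus A(h) gives -20.3538162393.
Divide by 2^3 − 1 = 7.
So the Richardson estimate is -2.9076880342.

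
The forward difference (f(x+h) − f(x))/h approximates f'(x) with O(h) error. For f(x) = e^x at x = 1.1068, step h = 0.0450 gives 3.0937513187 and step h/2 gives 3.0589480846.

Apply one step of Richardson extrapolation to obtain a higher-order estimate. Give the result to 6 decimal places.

3.024145

r = 1: numerator weight 2, denominator 1.
2×3.0589480846 = 6.1178961692; subtract 3.0937513187 → 3.0241448505
Divide by 2^1 − 1 = 1.
3.0241448505 ÷ 1 = 3.0241448505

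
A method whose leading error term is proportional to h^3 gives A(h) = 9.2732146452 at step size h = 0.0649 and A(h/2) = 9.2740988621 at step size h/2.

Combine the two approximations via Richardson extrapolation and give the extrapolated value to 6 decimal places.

With r = 3 the leading error scales as h^3, so the weight is 2^3 = 8.
A(h/2) − A(h) = 9.2740988621 − 9.2732146452 = 0.0008842169
Correction (A(h/2) − A(h))/(8 − 1) = 0.0008842169/7 = 0.0001263167
R = 9.2740988621 + 0.0001263167 = 9.2742251788

9.274225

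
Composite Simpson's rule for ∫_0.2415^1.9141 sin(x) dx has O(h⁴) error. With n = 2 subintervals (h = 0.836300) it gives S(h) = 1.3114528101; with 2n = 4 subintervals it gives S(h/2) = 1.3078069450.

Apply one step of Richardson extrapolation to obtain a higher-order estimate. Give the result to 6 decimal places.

Error is O(h^4); halving h shrinks it by 2^4 = 16.
16·1.3078069450 − 1.3114528101 = 19.6134583099
19.6134583099 ÷ 15 = 1.3075638873

1.307564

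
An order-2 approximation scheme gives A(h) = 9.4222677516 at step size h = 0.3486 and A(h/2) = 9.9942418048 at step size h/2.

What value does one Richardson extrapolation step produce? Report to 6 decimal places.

10.184900

With r = 2 the leading error scales as h^2, so the weight is 2^2 = 4.
A(h/2) − A(h) = 9.9942418048 − 9.4222677516 = 0.5719740532
Correction (A(h/2) − A(h))/(4 − 1) = 0.5719740532/3 = 0.1906580177
R = 9.9942418048 + 0.1906580177 = 10.1848998225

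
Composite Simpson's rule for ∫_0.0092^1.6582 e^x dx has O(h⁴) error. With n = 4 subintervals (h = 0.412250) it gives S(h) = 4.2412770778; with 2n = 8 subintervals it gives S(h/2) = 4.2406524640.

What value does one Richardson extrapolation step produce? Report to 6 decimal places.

r = 4: numerator weight 16, denominator 15.
Numerator 16 × A(h/2) − A(h) = 16 × 4.2406524640 − 4.2412770778 = 63.6091623462
R = 63.6091623462/15 = 4.2406108231
Shift from A(h/2): −0.0000416409.

4.240611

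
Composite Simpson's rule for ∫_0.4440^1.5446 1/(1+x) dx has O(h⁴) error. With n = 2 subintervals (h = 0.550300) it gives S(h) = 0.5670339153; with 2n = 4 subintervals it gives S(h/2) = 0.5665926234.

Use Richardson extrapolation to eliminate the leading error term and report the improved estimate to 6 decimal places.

0.566563

With r = 4 the leading error scales as h^4, so the weight is 2^4 = 16.
Numerator 16*A(h/2) − A(h) = 16*0.5665926234 − 0.5670339153 = 8.4984480591
R = 8.4984480591/15 = 0.5665632039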